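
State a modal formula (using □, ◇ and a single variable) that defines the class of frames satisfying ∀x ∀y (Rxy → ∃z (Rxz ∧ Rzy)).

A defining formula is □□r → □r (the C4 axiom).

□□r → □r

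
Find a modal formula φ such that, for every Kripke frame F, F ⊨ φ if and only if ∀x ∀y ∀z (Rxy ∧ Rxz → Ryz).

◇r → □◇r

A defining formula is ◇r → □◇r (the 5 axiom).
Suppose ◇r→□◇r is valid. Take Rxy, Rxz and set V(r)={y}. Then ◇r at x, so □◇r at x, so ◇r at z, so some w with Rzw has r; w=y, i.e. Rzy. By symmetry of the argument, Ryz.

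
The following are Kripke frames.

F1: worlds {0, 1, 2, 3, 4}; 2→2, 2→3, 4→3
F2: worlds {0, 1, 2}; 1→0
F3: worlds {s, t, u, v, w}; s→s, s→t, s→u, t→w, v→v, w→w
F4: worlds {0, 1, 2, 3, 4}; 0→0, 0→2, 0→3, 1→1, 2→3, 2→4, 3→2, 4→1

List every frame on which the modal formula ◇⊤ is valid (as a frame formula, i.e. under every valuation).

F4

This is the axiom for seriality; its first-order frame correspondent is ∀x ∃y Rxy.
F1: fails — world 0 has no successor.
F2: fails — world 0 has no successor.
F3: fails — world u has no successor.
F4: satisfies the condition.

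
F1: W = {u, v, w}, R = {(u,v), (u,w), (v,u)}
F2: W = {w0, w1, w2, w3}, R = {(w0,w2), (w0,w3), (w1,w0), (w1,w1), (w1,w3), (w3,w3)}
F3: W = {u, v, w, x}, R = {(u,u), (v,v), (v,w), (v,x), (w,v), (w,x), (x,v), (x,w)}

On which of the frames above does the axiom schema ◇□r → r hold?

Frame correspondent (Sahlqvist): ∀x ∀y (Rxy → Ryx) — i.e. symmetry.
F1: fails — Ruw but not Rwu.
F2: fails — Rw1w0 but not Rw0w1.
F3: ✓.

F3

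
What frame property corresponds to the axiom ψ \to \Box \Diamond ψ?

This is the B axiom.
Its frame correspondent is symmetry — \forall x \forall y (Rxy \to Ryx).

symmetry: \forall x \forall y (Rxy \to Ryx)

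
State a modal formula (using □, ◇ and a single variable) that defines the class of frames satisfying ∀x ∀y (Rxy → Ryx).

The condition is symmetry. The B schema q → □◇q defines it.
Suppose q→□◇q is valid. Take Rxy and set V(q)={x}. Then q at x, so □◇q at x, so ◇q at y, so some z with Ryz has q; z=x, i.e. Ryx.

q → □◇q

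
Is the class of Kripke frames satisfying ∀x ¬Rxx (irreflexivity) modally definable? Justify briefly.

No

If a class were modally definable it would be closed under surjective bounded morphisms (Goldblatt–Thomason).
The 3-cycle (worlds s,t,u with s→t→u→s) is irreflexive, and the map sending every world to a single reflexive point • is a surjective bounded morphism (forth: every edge maps to (•,•); back: every world has a successor). So any modal formula valid on the 3-cycle is also valid on the reflexive point, which is not irreflexive.
Hence irreflexivity is not modally definable.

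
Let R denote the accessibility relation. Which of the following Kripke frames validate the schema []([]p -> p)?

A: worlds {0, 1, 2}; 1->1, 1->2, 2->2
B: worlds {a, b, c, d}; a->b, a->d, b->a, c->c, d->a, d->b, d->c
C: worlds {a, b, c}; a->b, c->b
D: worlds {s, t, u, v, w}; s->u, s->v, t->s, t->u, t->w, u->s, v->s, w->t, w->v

This is the axiom for shift-reflexivity; its first-order frame correspondent is forall x forall y (Rxy -> Ryy).
A: satisfies the condition.
B: fails — Rab but not Rbb.
C: fails — Rab but not Rbb.
D: fails — Rwt but not Rtt.

A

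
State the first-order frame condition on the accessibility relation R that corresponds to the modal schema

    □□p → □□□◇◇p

This is a Sahlqvist (Geach-type) schema ◇^0□^2p → □^3◇^2p.
First-order correspondent: ∀x ∀z (xR³z → ∃w (xR²w ∧ zR²w)).

∀x ∀z (xR³z → ∃w (xR²w ∧ zR²w))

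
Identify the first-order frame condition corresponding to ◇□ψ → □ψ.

the Euclidean property

This is frame-equivalent to ◇ψ → □◇ψ (substitute ¬ψ for ψ and contrapose).
Suppose ◇ψ→□◇ψ is valid. Take Rxy, Rxz and set V(ψ)={y}. Then ◇ψ at x, so □◇ψ at x, so ◇ψ at z, so some w with Rzw has ψ; w=y, i.e. Rzy. By symmetry of the argument, Ryz.
Conversely, on a frame with the Euclidean property the schema holds at every world under every valuation.
So the correspondent is the Euclidean property.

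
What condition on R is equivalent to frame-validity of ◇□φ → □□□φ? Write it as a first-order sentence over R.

∀x ∀y ∀z ((xRy ∧ xR³z) → ∃w (yRw ∧ z = w))

This is a Sahlqvist (Geach-type) schema ◇^1□^1φ → □^3◇^0φ.
First-order correspondent: ∀x ∀y ∀z ((xRy ∧ xR³z) → ∃w (yRw ∧ z = w)).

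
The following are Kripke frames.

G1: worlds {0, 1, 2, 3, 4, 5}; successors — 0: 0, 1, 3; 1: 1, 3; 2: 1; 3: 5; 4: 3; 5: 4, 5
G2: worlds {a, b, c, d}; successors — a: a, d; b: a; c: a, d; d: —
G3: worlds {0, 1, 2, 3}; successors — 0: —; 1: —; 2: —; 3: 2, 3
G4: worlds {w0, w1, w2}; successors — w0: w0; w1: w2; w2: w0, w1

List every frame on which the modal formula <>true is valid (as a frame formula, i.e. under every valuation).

Frame correspondent (Sahlqvist): forall x exists y Rxy — i.e. seriality.
G1: holds.
G2: fails — world d has no successor.
G3: fails — world 0 has no successor.
G4: holds.

G1, G4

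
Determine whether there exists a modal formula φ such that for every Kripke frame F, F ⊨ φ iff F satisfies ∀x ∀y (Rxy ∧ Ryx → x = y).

Any modally definable frame class is closed under surjective bounded morphisms.
The 6-cycle (worlds a,b,c,d,e,f with a→b→c→d→e→f→a) is antisymmetric. Sending even-indexed worlds to • and odd-indexed worlds to ∘ is a surjective bounded morphism onto the two-world frame with •↔∘, which is not antisymmetric.
So no modal formula (or set of formulas) defines exactly the antisymmetric frames.

No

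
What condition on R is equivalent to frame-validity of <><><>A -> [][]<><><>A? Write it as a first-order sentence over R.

This is a Sahlqvist (Geach-type) schema ◇^3□^0A → □^2◇^3A.
Minimal-valuation argument: fix x; take any y with xR^3y and any z with xR^2z. Set V(A) to the set of worlds R-reachable from y in exactly 0 steps. Then □^0A holds at y, so the antecedent holds at x; validity forces ◇^3A at z, giving a w with zR^3w and yR^0w.
First-order correspondent: forall x forall y forall z ((x R^3 y & x R^2 z) -> exists w (y = w & z R^3 w)).

forall x forall y forall z ((x R^3 y & x R^2 z) -> exists w (y = w & z R^3 w))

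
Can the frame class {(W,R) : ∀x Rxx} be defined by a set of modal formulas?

Yes: it is reflexivity, defined by the T schema □p → p.
Suppose □p→p is valid. At any x set V(p)={w : Rxw}. Then □p holds at x, so p holds at x, i.e. Rxx.

Definable; □p → p defines it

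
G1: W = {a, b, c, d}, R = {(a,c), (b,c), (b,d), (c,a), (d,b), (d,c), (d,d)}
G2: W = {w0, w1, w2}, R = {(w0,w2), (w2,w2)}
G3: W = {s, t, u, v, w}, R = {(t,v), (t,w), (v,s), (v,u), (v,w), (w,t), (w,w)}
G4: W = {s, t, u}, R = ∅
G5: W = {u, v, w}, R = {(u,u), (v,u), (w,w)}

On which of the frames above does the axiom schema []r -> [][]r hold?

Frame correspondent (Sahlqvist): forall x forall y forall z (Rxy & Ryz -> Rxz) — i.e. transitivity.
G1: fails — Rbc and Rca but not Rba.
G2: condition met.
G3: fails — Rwt and Rtv but not Rwv.
G4: condition met.
G5: condition met.

G2, G4, G5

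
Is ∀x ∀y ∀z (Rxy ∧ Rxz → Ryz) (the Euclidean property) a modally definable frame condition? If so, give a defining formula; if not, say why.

This is a Sahlqvist condition; the 5 axiom ◇p → □◇p defines it.

Yes, by ◇p → □◇p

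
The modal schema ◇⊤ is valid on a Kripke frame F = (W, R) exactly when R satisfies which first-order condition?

seriality

◇⊤ holds at w iff w has a successor, so frame-validity of ◇⊤ is exactly seriality. Equivalently via □φ → ◇φ:
Suppose □φ→◇φ is valid. At any x set V(φ)=W. Then □φ at x, so ◇φ at x, so x has a successor.
Conversely, any frame satisfying ∀x ∃y Rxy validates the schema.
So the correspondent is seriality.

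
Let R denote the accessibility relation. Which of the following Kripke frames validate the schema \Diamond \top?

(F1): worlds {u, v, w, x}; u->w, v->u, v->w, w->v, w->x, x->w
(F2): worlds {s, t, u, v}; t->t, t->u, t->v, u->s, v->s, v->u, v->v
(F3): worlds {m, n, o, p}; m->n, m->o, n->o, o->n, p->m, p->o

The schema corresponds to seriality: \forall x \exists y Rxy.
(F1): ✓.
(F2): fails — world s has no successor.
(F3): ✓.
Valid on: (F1), (F3).

(F1), (F3)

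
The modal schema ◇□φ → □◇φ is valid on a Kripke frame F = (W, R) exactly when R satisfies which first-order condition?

Suppose ◇□φ→□◇φ is valid. Take Rxy, Rxz and set V(φ)={w : Ryw}. Then □φ at y so ◇□φ at x, so □◇φ at x, so ◇φ at z, giving w with Rzw and Ryw.

convergence: ∀x ∀y ∀z (Rxy ∧ Rxz → ∃w (Ryw ∧ Rzw))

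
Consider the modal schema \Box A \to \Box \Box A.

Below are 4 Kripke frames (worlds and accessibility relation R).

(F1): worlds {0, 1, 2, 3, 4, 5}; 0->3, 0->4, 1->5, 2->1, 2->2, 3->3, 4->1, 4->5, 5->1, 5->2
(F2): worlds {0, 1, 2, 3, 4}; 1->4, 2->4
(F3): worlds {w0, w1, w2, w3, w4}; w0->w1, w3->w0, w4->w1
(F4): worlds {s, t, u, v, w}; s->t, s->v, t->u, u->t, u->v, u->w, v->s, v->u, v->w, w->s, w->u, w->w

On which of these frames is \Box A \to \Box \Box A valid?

Frame correspondent (Sahlqvist): \forall x \forall y \forall z (Rxy \wedge Ryz \to Rxz) — i.e. transitivity.
(F1): fails — R45 and R52 but not R42.
(F2): ✓.
(F3): fails — Rw3w0 and Rw0w1 but not Rw3w1.
(F4): fails — Ruv and Rvu but not Ruu.
Valid on: (F2).

(F2)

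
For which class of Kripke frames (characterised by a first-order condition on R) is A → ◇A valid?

This schema is equivalent to the T axiom □A → A.
It corresponds to reflexivity: ∀x Rxx.

reflexivity: ∀x Rxx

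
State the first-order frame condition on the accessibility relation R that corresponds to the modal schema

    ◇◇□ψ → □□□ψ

This is a Sahlqvist (Geach-type) schema ◇^2□^1ψ → □^3◇^0ψ.
Minimal-valuation argument: fix x; take any y with xR^2y and any z with xR^3z. Set V(ψ) to the set of worlds R-reachable from y in exactly 1 step. Then □^1ψ holds at y, so the antecedent holds at x; validity forces ◇^0ψ at z, giving a w with zR^0w and yR^1w.
First-order correspondent: ∀x ∀y ∀z ((xR²y ∧ xR³z) → ∃w (yRw ∧ z = w)).

∀x ∀y ∀z ((xR²y ∧ xR³z) → ∃w (yRw ∧ z = w))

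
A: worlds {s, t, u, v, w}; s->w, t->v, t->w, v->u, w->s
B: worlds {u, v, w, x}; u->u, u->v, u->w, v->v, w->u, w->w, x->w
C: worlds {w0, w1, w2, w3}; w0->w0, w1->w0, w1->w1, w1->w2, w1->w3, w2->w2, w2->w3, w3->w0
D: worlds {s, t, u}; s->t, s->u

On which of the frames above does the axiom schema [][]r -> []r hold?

Frame correspondent (Sahlqvist): forall x forall y (Rxy -> exists z (Rxz & Rzy)) — i.e. density.
A: fails — Rtv but no z with Rtz and Rzv.
B: satisfies the condition.
C: satisfies the condition.
D: fails — Rsu but no z with Rsz and Rzu.

B, C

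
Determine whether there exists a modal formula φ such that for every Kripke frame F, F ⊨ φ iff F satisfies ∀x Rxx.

This is a Sahlqvist condition; the T axiom □r → r defines it.

Yes — defined by □r → r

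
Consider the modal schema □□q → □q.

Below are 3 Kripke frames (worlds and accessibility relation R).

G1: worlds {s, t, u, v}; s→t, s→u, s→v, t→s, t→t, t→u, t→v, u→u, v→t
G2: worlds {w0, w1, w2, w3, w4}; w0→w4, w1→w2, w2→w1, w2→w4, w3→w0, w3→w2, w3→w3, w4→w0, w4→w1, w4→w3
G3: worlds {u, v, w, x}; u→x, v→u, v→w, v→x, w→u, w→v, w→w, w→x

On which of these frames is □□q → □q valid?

G1

The schema corresponds to density: ∀x ∀y (Rxy → ∃z (Rxz ∧ Rzy)).
G1: condition met.
G2: fails — Rw1w2 but no z with Rw1z and Rzw2.
G3: fails — Rux but no z with Ruz and Rzx.
Valid on: G1.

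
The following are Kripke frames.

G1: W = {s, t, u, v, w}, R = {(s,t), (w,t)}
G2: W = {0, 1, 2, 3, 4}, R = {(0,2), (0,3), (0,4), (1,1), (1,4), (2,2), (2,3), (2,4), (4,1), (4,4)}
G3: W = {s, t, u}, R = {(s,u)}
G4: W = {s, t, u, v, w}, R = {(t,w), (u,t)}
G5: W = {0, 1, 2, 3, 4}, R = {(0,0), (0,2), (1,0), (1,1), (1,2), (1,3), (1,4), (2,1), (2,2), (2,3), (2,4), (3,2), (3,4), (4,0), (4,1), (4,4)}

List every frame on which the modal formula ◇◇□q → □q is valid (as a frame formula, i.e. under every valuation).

Frame correspondent (Sahlqvist): ∀x ∀y ∀z ((xR²y ∧ xRz) → ∃w (yRw ∧ z = w)) — i.e. a generalized confluence (Geach) condition.
G1: holds.
G2: fails — 0R²1, 0R2 but no w with 1Rw and 2=w.
G3: holds.
G4: fails — uR²w, uRt but no w* with wRw* and t=w*.
G5: fails — 0R²2, 0R0 but no w with 2Rw and 0=w.

G1, G3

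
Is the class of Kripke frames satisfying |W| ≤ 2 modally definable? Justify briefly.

Not modally definable

Modal frame validity is preserved under disjoint unions.
Any modal formula valid on each of 3 disjoint one-world frames is valid on their disjoint union (validity is preserved under disjoint unions). Each one-world frame has |W|=1≤2, but the union has |W|=3.
Hence having at most 2 worlds is not modally definable.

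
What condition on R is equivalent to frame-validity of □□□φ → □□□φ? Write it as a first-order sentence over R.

∀x ∀z (xR³z → ∃w (xR³w ∧ z = w))

This is a Sahlqvist (Geach-type) schema ◇^0□^3φ → □^3◇^0φ.
Minimal-valuation argument: fix x; take any y with xR^0y and any z with xR^3z. Set V(φ) to the set of worlds R-reachable from y in exactly 3 steps. Then □^3φ holds at y, so the antecedent holds at x; validity forces ◇^0φ at z, giving a w with zR^0w and yR^3w.
First-order correspondent: ∀x ∀z (xR³z → ∃w (xR³w ∧ z = w)).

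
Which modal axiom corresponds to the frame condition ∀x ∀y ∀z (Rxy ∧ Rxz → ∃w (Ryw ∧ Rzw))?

◇□r → □◇r

A defining formula is ◇□r → □◇r (the .2 axiom).
Suppose ◇□r→□◇r is valid. Take Rxy, Rxz and set V(r)={w : Ryw}. Then □r at y so ◇□r at x, so □◇r at x, so ◇r at z, giving w with Rzw and Ryw.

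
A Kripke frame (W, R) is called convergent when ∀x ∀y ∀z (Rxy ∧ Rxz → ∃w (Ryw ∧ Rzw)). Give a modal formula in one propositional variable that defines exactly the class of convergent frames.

The condition is convergence. The .2 schema ◇□r → □◇r defines it.
Suppose ◇□r→□◇r is valid. Take Rxy, Rxz and set V(r)={w : Ryw}. Then □r at y so ◇□r at x, so □◇r at x, so ◇r at z, giving w with Rzw and Ryw.

◇□r → □◇r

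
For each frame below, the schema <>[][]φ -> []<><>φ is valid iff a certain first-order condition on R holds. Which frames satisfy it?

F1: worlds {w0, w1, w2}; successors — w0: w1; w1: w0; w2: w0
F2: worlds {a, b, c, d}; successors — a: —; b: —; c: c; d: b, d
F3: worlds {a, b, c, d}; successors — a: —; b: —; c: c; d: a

F1

Frame correspondent (Sahlqvist): forall x forall y forall z ((xRy & xRz) -> exists w (y R^2 w & z R^2 w)) — i.e. a generalized confluence (Geach) condition.
F1: condition met.
F2: fails — dRb, dRb but no w with bR²w and bR²w.
F3: fails — dRa, dRa but no w with aR²w and aR²w.
Valid on: F1.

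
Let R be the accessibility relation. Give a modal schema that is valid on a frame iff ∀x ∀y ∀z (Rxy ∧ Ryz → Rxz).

□ψ → □□ψ

This is transitivity; the standard corresponding axiom is 4: □ψ → □□ψ.
Suppose □ψ→□□ψ is valid. Take Rxy, Ryz and set V(ψ)={w : Rxw}. Then □ψ at x, so □□ψ at x, so □ψ at y, so ψ at z, i.e. Rxz.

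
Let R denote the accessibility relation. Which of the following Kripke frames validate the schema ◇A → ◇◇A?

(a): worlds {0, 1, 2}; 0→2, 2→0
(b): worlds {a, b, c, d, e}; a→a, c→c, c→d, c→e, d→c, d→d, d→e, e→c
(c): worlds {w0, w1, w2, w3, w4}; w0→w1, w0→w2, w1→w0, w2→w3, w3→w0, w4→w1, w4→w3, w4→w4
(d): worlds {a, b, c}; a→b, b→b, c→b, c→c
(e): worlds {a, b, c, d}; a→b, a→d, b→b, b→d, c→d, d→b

(b), (d)

The schema corresponds to a generalized confluence (Geach) condition: ∀x ∀y (xRy → ∃w (y = w ∧ xR²w)).
(a): fails — 0R2 but no w with 2=w and 0R²w.
(b): satisfies the condition.
(c): fails — w0Rw1 but no w with w1=w and w0R²w.
(d): satisfies the condition.
(e): fails — cRd but no w with d=w and cR²w.
Valid on: (b), (d).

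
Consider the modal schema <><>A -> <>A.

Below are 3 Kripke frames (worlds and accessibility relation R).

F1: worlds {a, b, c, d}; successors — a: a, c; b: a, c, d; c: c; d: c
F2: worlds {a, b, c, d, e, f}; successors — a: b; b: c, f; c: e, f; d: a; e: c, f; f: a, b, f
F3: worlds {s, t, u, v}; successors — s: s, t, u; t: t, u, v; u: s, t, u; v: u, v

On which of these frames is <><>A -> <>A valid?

This is the axiom for a generalized confluence (Geach) condition; its first-order frame correspondent is forall x forall y (x R^2 y -> exists w (y = w & xRw)).
F1: ✓.
F2: fails — aR²c but no w with c=w and aRw.
F3: fails — sR²v but no w with v=w and sRw.
Valid on: F1.

F1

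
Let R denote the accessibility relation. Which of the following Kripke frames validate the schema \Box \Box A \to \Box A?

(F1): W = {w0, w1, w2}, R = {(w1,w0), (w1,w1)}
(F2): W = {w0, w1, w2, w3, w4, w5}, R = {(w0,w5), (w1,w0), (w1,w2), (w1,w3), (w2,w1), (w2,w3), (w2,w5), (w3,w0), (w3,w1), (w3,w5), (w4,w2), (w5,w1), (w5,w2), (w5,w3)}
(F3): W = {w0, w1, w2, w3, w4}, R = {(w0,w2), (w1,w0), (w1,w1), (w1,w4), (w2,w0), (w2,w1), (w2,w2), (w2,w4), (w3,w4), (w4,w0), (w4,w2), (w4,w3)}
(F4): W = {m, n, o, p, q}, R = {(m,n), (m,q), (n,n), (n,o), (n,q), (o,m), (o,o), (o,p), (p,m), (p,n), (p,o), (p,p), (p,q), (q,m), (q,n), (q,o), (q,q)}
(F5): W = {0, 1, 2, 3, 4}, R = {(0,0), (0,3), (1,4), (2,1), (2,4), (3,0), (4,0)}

(F1), (F4)

The schema corresponds to density: \forall x \forall y (Rxy \to \exists z (Rxz \wedge Rzy)).
(F1): ✓.
(F2): fails — Rw1w2 but no z with Rw1z and Rzw2.
(F3): fails — Rw4w3 but no z with Rw4z and Rzw3.
(F4): ✓.
(F5): fails — R14 but no z with R1z and Rz4.
Valid on: (F1), (F4).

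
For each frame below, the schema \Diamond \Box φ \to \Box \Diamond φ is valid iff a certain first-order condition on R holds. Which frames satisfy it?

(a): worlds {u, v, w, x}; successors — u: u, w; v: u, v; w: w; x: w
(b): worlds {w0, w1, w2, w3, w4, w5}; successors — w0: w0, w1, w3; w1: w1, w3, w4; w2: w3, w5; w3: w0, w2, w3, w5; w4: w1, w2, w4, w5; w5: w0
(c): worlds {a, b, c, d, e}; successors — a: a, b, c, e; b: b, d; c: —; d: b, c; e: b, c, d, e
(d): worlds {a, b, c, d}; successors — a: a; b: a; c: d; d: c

(a), (d)

Frame correspondent (Sahlqvist): \forall x \forall y \forall z (Rxy \wedge Rxz \to \exists w (Ryw \wedge Rzw)) — i.e. convergence.
(a): ✓.
(b): fails — Rw3w5 and Rw3w2 but w5 and w2 have no common successor.
(c): fails — Rab and Rac but b and c have no common successor.
(d): ✓.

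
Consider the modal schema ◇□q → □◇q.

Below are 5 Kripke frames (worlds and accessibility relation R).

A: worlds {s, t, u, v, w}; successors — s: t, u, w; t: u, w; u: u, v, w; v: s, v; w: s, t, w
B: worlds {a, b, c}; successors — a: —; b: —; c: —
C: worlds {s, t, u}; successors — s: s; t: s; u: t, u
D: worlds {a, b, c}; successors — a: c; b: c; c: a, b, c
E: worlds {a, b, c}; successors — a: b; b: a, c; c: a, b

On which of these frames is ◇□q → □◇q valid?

B, D

Frame correspondent (Sahlqvist): ∀x ∀y ∀z (Rxy ∧ Rxz → ∃w (Ryw ∧ Rzw)) — i.e. convergence.
A: fails — Rvv and Rvs but v and s have no common successor.
B: satisfies the condition.
C: fails — Rut and Ruu but t and u have no common successor.
D: satisfies the condition.
E: fails — Rcb and Rca but b and a have no common successor.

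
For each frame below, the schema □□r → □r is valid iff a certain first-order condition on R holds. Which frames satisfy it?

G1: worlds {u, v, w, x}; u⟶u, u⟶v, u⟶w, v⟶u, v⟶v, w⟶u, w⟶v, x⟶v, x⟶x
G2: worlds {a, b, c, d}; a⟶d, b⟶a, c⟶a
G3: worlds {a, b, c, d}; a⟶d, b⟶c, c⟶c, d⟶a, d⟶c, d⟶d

This is the axiom for density; its first-order frame correspondent is ∀x ∀y (Rxy → ∃z (Rxz ∧ Rzy)).
G1: condition met.
G2: fails — Rca but no z with Rcz and Rza.
G3: condition met.
Valid on: G1, G3.

G1, G3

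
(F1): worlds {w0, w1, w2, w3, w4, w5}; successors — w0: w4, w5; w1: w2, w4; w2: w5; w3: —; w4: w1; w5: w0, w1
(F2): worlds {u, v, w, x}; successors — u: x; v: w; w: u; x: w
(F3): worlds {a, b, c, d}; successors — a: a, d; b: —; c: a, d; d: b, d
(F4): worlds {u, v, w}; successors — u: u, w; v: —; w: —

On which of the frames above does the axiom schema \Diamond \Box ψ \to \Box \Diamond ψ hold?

Frame correspondent (Sahlqvist): \forall x \forall y \forall z (Rxy \wedge Rxz \to \exists w (Ryw \wedge Rzw)) — i.e. convergence.
(F1): fails — Rw1w2 and Rw1w4 but w2 and w4 have no common successor.
(F2): satisfies the condition.
(F3): fails — Rdd and Rdb but d and b have no common successor.
(F4): fails — Ruw and Ruw but w and w have no common successor.
Valid on: (F2).

(F2)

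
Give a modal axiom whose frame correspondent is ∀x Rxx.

A defining formula is □q → q (the T axiom).
Suppose □q→q is valid. At any x set V(q)={w : Rxw}. Then □q holds at x, so q holds at x, i.e. Rxx.

□q → q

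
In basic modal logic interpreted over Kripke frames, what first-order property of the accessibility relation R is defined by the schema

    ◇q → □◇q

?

Suppose ◇q→□◇q is valid. Take Rxy, Rxz and set V(q)={y}. Then ◇q at x, so □◇q at x, so ◇q at z, so some w with Rzw has q; w=y, i.e. Rzy. By symmetry of the argument, Ryz.
Conversely, any frame satisfying ∀x ∀y ∀z (Rxy ∧ Rxz → Ryz) validates the schema.
So the correspondent is the Euclidean property.

the Euclidean property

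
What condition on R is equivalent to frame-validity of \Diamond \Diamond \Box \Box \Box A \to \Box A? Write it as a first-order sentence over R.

This is a Sahlqvist (Geach-type) schema ◇^2□^3A → □^1◇^0A.
First-order correspondent: \forall x \forall y \forall z ((x R^2 y \wedge xRz) \to \exists w (y R^3 w \wedge z = w)).

\forall x \forall y \forall z ((x R^2 y \wedge xRz) \to \exists w (y R^3 w \wedge z = w))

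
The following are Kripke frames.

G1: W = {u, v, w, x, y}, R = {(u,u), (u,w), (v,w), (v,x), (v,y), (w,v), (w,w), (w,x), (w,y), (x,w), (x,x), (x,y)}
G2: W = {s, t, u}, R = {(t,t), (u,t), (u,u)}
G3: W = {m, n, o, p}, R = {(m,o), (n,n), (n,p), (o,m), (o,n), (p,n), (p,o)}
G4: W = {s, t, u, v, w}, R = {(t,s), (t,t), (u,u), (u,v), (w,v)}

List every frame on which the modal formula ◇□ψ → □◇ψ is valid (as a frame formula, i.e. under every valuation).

G2

The schema corresponds to convergence: ∀x ∀y ∀z (Rxy ∧ Rxz → ∃w (Ryw ∧ Rzw)).
G1: fails — Rvw and Rvy but w and y have no common successor.
G2: ✓.
G3: fails — Rom and Ron but m and n have no common successor.
G4: fails — Rts and Rts but s and s have no common successor.
Valid on: G2.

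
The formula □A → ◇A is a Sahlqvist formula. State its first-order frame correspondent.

seriality: ∀x ∃y Rxy

Suppose □A→◇A is valid. At any x set V(A)=W. Then □A at x, so ◇A at x, so x has a successor.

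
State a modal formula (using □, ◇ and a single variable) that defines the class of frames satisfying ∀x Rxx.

A defining formula is □p → p (the T axiom).
Suppose □p→p is valid. At any x set V(p)={w : Rxw}. Then □p holds at x, so p holds at x, i.e. Rxx.

□p → p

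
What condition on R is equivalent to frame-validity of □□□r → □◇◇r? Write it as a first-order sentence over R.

∀x ∀z (xRz → ∃w (xR³w ∧ zR²w))

This is a Sahlqvist (Geach-type) schema ◇^0□^3r → □^1◇^2r.
Minimal-valuation argument: fix x; take any y with xR^0y and any z with xR^1z. Set V(r) to the set of worlds R-reachable from y in exactly 3 steps. Then □^3r holds at y, so the antecedent holds at x; validity forces ◇^2r at z, giving a w with zR^2w and yR^3w.
First-order correspondent: ∀x ∀z (xRz → ∃w (xR³w ∧ zR²w)).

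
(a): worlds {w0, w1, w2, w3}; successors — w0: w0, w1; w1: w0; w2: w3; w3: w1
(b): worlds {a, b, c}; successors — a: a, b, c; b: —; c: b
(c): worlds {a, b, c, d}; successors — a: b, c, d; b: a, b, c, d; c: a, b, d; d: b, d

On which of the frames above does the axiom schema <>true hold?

(a), (c)

Frame correspondent (Sahlqvist): forall x exists y Rxy — i.e. seriality.
(a): satisfies the condition.
(b): fails — world b has no successor.
(c): satisfies the condition.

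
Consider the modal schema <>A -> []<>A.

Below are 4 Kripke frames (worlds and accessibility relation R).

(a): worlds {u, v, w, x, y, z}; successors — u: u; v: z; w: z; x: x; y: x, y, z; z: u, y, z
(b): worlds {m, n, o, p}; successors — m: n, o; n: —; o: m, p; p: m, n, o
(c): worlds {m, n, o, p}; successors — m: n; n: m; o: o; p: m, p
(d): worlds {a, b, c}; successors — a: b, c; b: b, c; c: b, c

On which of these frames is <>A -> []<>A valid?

Frame correspondent (Sahlqvist): forall x forall y forall z (Rxy & Rxz -> Ryz) — i.e. the Euclidean property.
(a): fails — Ryx and Ryy but not Rxy.
(b): fails — Rmo and Rmo but not Roo.
(c): fails — Rmn and Rmn but not Rnn.
(d): condition met.
Valid on: (d).

(d)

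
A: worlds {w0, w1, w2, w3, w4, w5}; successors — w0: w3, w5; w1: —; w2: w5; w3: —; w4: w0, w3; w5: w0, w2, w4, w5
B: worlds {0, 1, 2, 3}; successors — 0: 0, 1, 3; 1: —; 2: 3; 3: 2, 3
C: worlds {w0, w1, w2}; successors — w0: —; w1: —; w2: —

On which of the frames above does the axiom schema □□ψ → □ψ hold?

This is the axiom for density; its first-order frame correspondent is ∀x ∀y (Rxy → ∃z (Rxz ∧ Rzy)).
A: fails — Rw4w0 but no z with Rw4z and Rzw0.
B: ✓.
C: ✓.

B, C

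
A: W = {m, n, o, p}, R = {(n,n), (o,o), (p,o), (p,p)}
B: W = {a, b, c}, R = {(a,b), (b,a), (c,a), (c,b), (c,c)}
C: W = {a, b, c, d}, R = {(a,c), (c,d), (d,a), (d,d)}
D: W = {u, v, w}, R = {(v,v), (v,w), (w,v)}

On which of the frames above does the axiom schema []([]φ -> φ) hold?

This is the axiom for shift-reflexivity; its first-order frame correspondent is forall x forall y (Rxy -> Ryy).
A: ✓.
B: fails — Rab but not Rbb.
C: fails — Rac but not Rcc.
D: fails — Rvw but not Rww.
Valid on: A.

A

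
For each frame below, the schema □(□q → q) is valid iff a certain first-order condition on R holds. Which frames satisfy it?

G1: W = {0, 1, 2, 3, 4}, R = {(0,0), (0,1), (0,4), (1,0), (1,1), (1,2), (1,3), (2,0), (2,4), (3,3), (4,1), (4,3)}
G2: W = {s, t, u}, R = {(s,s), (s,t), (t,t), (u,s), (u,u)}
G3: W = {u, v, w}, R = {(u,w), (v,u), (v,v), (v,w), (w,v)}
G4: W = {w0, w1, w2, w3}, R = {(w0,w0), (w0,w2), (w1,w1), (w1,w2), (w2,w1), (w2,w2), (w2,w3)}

This is the axiom for shift-reflexivity; its first-order frame correspondent is ∀x ∀y (Rxy → Ryy).
G1: fails — R12 but not R22.
G2: ✓.
G3: fails — Ruw but not Rww.
G4: fails — Rw2w3 but not Rw3w3.

G2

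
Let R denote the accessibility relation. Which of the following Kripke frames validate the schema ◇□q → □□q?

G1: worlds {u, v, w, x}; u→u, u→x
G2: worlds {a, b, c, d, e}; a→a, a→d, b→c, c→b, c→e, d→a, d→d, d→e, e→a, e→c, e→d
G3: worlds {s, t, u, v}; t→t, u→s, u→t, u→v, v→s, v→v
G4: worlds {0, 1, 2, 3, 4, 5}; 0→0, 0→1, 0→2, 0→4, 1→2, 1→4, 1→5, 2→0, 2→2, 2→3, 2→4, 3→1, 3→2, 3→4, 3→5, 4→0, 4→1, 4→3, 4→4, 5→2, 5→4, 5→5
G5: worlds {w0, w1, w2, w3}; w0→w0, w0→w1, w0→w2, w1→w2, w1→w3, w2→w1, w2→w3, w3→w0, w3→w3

This is the axiom for a generalized confluence (Geach) condition; its first-order frame correspondent is ∀x ∀y ∀z ((xRy ∧ xR²z) → ∃w (yRw ∧ z = w)).
G1: fails — uRx, uR²u but no t with xRt and u=t.
G2: fails — aRa, aR²e but no w with aRw and e=w.
G3: fails — uRs, uR²s but no w with sRw and s=w.
G4: fails — 0R0, 0R²3 but no w with 0Rw and 3=w.
G5: fails — w0Rw0, w0R²w3 but no w with w0Rw and w3=w.
Valid on no frame.

none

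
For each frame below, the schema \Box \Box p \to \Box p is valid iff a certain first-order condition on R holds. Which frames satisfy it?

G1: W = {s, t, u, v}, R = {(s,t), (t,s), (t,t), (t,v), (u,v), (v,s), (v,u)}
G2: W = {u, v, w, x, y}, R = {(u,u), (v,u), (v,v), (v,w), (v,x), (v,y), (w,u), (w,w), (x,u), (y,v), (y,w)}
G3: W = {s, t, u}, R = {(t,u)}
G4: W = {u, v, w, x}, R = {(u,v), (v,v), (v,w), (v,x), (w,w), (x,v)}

Frame correspondent (Sahlqvist): \forall x \forall y (Rxy \to \exists z (Rxz \wedge Rzy)) — i.e. density.
G1: fails — Ruv but no z with Ruz and Rzv.
G2: ✓.
G3: fails — Rtu but no z with Rtz and Rzu.
G4: ✓.
Valid on: G2, G4.

G2, G4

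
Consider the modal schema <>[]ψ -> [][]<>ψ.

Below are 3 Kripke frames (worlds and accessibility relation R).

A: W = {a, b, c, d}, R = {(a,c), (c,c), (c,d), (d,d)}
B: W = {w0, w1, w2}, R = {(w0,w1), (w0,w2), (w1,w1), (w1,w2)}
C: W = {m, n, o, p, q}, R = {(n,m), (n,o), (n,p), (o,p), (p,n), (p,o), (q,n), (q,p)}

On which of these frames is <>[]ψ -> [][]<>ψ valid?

The schema corresponds to a generalized confluence (Geach) condition: forall x forall y forall z ((xRy & x R^2 z) -> exists w (yRw & zRw)).
A: holds.
B: fails — w0Rw1, w0R²w2 but no w with w1Rw and w2Rw.
C: fails — nRm, nR²n but no w with mRw and nRw.
Valid on: A.

A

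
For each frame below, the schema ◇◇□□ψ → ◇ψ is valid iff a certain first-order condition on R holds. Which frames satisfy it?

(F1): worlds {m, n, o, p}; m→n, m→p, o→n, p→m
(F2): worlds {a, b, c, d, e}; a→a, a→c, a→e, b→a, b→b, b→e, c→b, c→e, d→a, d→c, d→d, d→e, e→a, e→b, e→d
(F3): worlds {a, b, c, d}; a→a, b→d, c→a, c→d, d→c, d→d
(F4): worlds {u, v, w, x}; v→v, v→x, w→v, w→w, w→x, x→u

Frame correspondent (Sahlqvist): ∀x ∀y (xR²y → ∃w (yR²w ∧ xRw)) — i.e. a generalized confluence (Geach) condition.
(F1): fails — mR²m but no w with mR²w and mRw.
(F2): condition met.
(F3): fails — dR²a but no w with aR²w and dRw.
(F4): fails — vR²u but no t with uR²t and vRt.
Valid on: (F2).

(F2)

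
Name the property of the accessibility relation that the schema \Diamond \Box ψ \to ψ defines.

symmetry: \forall x \forall y (Rxy \to Ryx)

Replacing ψ by ¬ψ and contraposing gives the equivalent schema ψ → □◇ψ.
Suppose ψ→□◇ψ is valid. Take Rxy and set V(ψ)={x}. Then ψ at x, so □◇ψ at x, so ◇ψ at y, so some z with Ryz has ψ; z=x, i.e. Ryx.
Conversely, any frame satisfying \forall x \forall y (Rxy \to Ryx) validates the schema.
So the correspondent is symmetry.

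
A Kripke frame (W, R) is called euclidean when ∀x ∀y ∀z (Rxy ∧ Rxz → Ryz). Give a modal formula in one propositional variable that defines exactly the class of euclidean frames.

◇r → □◇r

This is the Euclidean property; the standard corresponding axiom is 5: ◇r → □◇r.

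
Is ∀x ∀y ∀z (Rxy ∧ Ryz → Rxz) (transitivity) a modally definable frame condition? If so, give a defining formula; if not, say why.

This is a Sahlqvist condition; the 4 axiom □r → □□r defines it.
Suppose □r→□□r is valid. Take Rxy, Ryz and set V(r)={w : Rxw}. Then □r at x, so □□r at x, so □r at y, so r at z, i.e. Rxz.

Yes — defined by □r → □□r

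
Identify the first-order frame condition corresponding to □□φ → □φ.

density: ∀x ∀y (Rxy → ∃z (Rxz ∧ Rzy))

This is the C4 axiom.
Its frame correspondent is density — ∀x ∀y (Rxy → ∃z (Rxz ∧ Rzy)).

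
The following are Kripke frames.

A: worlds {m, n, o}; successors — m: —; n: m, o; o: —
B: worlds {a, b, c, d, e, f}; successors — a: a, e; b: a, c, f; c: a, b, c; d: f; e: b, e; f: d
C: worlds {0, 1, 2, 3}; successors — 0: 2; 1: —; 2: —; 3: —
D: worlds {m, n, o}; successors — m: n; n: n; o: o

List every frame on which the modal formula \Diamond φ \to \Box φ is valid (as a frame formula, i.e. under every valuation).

The schema corresponds to partial functionality: \forall x \forall y \forall z (Rxy \wedge Rxz \to y = z).
A: fails — n sees both m and o.
B: fails — a sees both a and e.
C: condition met.
D: condition met.
Valid on: C, D.

C, D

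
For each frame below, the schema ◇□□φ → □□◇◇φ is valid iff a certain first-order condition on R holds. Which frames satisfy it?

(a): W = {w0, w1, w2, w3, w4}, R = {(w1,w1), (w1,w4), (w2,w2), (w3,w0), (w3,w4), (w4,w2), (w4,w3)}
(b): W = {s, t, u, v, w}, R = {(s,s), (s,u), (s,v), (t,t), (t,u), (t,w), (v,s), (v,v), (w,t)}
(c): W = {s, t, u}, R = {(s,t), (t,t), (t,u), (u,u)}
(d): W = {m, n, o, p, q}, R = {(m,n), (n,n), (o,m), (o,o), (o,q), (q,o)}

This is the axiom for a generalized confluence (Geach) condition; its first-order frame correspondent is ∀x ∀y ∀z ((xRy ∧ xR²z) → ∃w (yR²w ∧ zR²w)).
(a): fails — w3Rw0, w3R²w2 but no w with w0R²w and w2R²w.
(b): fails — sRs, sR²u but no w* with sR²w* and uR²w*.
(c): holds.
(d): fails — oRm, oR²q but no w with mR²w and qR²w.

(c)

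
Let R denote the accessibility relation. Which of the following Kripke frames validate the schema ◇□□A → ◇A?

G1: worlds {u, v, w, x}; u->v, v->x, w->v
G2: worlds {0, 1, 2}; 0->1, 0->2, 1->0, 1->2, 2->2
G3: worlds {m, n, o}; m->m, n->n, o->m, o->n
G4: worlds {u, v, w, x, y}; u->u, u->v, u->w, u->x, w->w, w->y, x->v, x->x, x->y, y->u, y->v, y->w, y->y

G2, G3

The schema corresponds to a generalized confluence (Geach) condition: ∀x ∀y (xRy → ∃w (yR²w ∧ xRw)).
G1: fails — uRv but no t with vR²t and uRt.
G2: satisfies the condition.
G3: satisfies the condition.
G4: fails — uRv but no t with vR²t and uRt.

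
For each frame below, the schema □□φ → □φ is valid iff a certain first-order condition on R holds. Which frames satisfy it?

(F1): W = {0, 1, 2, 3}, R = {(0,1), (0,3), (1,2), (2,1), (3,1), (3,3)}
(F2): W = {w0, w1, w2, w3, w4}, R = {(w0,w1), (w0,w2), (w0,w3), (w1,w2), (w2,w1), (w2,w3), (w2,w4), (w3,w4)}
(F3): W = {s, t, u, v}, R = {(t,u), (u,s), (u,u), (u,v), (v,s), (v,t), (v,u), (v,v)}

(F3)

This is the axiom for density; its first-order frame correspondent is ∀x ∀y (Rxy → ∃z (Rxz ∧ Rzy)).
(F1): fails — R12 but no z with R1z and Rz2.
(F2): fails — Rw1w2 but no z with Rw1z and Rzw2.
(F3): holds.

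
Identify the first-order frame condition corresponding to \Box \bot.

Emptiness of R

□⊥ is valid iff no world has any successor (otherwise □⊥ fails at any world with one).
The converse is a direct semantic check.
Frame condition: \forall x \forall y \neg Rxy.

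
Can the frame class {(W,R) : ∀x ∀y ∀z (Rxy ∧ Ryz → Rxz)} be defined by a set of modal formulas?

Yes — defined by □q → □□q

The condition is transitivity. A defining modal formula is □q → □□q.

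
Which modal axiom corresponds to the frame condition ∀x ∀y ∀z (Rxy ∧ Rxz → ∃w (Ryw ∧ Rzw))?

◇□p → □◇p

A defining formula is ◇□p → □◇p (the .2 axiom).
Suppose ◇□p→□◇p is valid. Take Rxy, Rxz and set V(p)={w : Ryw}. Then □p at y so ◇□p at x, so □◇p at x, so ◇p at z, giving w with Rzw and Ryw.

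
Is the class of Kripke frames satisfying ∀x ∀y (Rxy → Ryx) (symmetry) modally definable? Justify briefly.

This is a Sahlqvist condition; the B axiom r → □◇r defines it.
Suppose r→□◇r is valid. Take Rxy and set V(r)={x}. Then r at x, so □◇r at x, so ◇r at y, so some z with Ryz has r; z=x, i.e. Ryx.

Yes — defined by r → □◇r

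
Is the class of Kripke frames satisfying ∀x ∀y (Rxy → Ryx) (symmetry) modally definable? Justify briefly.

This is a Sahlqvist condition; the B axiom q → □◇q defines it.

Yes, by q → □◇q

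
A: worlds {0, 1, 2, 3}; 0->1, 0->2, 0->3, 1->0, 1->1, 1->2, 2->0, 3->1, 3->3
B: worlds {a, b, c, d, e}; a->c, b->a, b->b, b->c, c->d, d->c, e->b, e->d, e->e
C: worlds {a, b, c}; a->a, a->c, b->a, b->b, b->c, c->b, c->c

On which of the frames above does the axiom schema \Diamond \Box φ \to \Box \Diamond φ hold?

The schema corresponds to convergence: \forall x \forall y \forall z (Rxy \wedge Rxz \to \exists w (Ryw \wedge Rzw)).
A: fails — R02 and R03 but 2 and 3 have no common successor.
B: fails — Rbc and Rbb but c and b have no common successor.
C: holds.
Valid on: C.

C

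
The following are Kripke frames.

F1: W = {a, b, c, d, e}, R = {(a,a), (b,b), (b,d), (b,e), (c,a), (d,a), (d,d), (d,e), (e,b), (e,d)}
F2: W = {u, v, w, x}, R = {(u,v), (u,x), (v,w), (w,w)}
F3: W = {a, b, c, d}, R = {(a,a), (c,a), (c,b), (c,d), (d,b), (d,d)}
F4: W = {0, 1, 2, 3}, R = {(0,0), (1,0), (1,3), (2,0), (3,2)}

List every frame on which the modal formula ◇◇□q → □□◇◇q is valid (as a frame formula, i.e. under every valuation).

Frame correspondent (Sahlqvist): ∀x ∀y ∀z ((xR²y ∧ xR²z) → ∃w (yRw ∧ zR²w)) — i.e. a generalized confluence (Geach) condition.
F1: fails — bR²b, bR²a but no w with bRw and aR²w.
F2: ✓.
F3: fails — cR²a, cR²b but no w with aRw and bR²w.
F4: ✓.
Valid on: F2, F4.

F2, F4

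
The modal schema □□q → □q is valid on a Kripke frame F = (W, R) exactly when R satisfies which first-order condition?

density: ∀x ∀y (Rxy → ∃z (Rxz ∧ Rzy))

Suppose □□q→□q is valid. Take Rxy and set V(q)={w : xR²w}. Then □□q at x, so □q at x, so q at y, i.e. ∃z(Rxz∧Rzy).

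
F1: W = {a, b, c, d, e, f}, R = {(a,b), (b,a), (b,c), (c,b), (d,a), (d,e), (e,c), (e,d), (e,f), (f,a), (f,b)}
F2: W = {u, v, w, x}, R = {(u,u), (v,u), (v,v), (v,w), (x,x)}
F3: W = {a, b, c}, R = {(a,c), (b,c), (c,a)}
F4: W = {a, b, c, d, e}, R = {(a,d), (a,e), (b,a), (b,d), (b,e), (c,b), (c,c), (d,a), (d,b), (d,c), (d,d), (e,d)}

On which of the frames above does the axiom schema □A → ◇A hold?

F1, F3, F4

The schema corresponds to seriality: ∀x ∃y Rxy.
F1: holds.
F2: fails — world w has no successor.
F3: holds.
F4: holds.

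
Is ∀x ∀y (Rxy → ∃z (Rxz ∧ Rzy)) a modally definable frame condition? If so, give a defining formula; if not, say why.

The condition is density. A defining modal formula is □□q → □q.

Definable; □□q → □q defines it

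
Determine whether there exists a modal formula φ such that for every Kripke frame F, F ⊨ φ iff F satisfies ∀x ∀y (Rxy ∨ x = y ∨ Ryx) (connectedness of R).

Any modally definable frame class is closed under disjoint unions.
Take 2 disjoint single-world reflexive frames: each is trivially connected, but their disjoint union has 2 worlds with no edge between distinct components, so it is not connected.
So no modal formula (or set of formulas) defines exactly the connected frames.

No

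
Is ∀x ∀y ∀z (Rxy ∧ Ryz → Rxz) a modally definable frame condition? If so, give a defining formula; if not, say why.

The condition is transitivity. A defining modal formula is □q → □□q.

Definable; □q → □□q defines it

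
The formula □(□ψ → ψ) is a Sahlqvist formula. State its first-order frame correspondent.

shift-reflexivity: ∀x ∀y (Rxy → Ryy)

Suppose □(□ψ→ψ) is valid. Take Rxy and set V(ψ)={w : Ryw}. Then at y, □ψ holds; since □(□ψ→ψ) at x, □ψ→ψ at y, so ψ at y, i.e. Ryy.
The converse is a direct semantic check.
Frame condition: ∀x ∀y (Rxy → Ryy).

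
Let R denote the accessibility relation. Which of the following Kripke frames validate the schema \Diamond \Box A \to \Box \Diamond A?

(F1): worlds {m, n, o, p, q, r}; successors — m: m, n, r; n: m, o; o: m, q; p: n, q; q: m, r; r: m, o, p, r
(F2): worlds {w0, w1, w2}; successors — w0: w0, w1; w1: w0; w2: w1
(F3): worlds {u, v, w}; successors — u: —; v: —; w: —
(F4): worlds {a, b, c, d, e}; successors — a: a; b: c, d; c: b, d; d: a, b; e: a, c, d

Frame correspondent (Sahlqvist): \forall x \forall y \forall z (Rxy \wedge Rxz \to \exists w (Ryw \wedge Rzw)) — i.e. convergence.
(F1): fails — Rrp and Rrr but p and r have no common successor.
(F2): holds.
(F3): holds.
(F4): fails — Rcd and Rcb but d and b have no common successor.

(F2), (F3)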